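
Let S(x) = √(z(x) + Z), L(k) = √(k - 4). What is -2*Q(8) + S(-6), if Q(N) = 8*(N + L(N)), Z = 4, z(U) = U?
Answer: -160 + I*√2 ≈ -160.0 + 1.4142*I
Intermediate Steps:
L(k) = √(-4 + k)
S(x) = √(4 + x) (S(x) = √(x + 4) = √(4 + x))
Q(N) = 8*N + 8*√(-4 + N) (Q(N) = 8*(N + √(-4 + N)) = 8*N + 8*√(-4 + N))
-2*Q(8) + S(-6) = -2*(8*8 + 8*√(-4 + 8)) + √(4 - 6) = -2*(64 + 8*√4) + √(-2) = -2*(64 + 8*2) + I*√2 = -2*(64 + 16) + I*√2 = -2*80 + I*√2 = -160 + I*√2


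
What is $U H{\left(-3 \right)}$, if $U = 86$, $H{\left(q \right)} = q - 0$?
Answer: $-258$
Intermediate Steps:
$H{\left(q \right)} = q$ ($H{\left(q \right)} = q + 0 = q$)
$U H{\left(-3 \right)} = 86 \left(-3\right) = -258$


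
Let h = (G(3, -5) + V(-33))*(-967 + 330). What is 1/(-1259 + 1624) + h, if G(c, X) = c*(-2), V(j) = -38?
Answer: 10230221/365 ≈ 28028.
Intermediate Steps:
G(c, X) = -2*c
h = 28028 (h = (-2*3 - 38)*(-967 + 330) = (-6 - 38)*(-637) = -44*(-637) = 28028)
1/(-1259 + 1624) + h = 1/(-1259 + 1624) + 28028 = 1/365 + 28028 = 10230221/365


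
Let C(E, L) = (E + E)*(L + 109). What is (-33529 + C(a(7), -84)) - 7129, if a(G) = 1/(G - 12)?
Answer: -40668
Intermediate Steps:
a(G) = 1/(-12 + G)
C(E, L) = 2*E*(109 + L) (C(E, L) = (2*E)*(109 + L) = 2*E*(109 + L))
(-33529 + C(a(7), -84)) - 7129 = (-33529 + 2*(109 - 84)/(-12 + 7)) - 7129 = (-33529 + 2*25/(-5)) - 7129 = (-33529 + 2*(-⅕)*25) - 7129 = (-33529 - 10) - 7129 = -33539 - 7129 = -40668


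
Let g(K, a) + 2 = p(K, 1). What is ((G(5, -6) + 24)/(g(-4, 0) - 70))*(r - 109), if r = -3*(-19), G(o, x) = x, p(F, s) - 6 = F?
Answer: 468/35 ≈ 13.371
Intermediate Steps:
p(F, s) = 6 + F
g(K, a) = 4 + K (g(K, a) = -2 + (6 + K) = 4 + K)
r = 57
((G(5, -6) + 24)/(g(-4, 0) - 70))*(r - 109) = ((-6 + 24)/((4 - 4) - 70))*(57 - 109) = (18/(0 - 70))*(-52) = (18/(-70))*(-52) = (18*(-1/70))*(-52) = -9/35*(-52) = 468/35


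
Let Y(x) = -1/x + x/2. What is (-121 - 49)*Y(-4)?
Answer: 595/2 ≈ 297.50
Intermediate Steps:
Y(x) = x/2 - 1/x (Y(x) = -1/x + x*(1/2) = -1/x + x/2 = x/2 - 1/x)
(-121 - 49)*Y(-4) = (-121 - 49)*((1/2)*(-4) - 1/(-4)) = -170*(-2 - 1*(-1/4)) = -170*(-2 + 1/4) = -170*(-7/4) = 595/2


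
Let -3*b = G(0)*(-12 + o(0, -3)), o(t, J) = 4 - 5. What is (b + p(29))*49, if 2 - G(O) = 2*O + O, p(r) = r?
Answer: 5537/3 ≈ 1845.7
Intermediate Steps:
G(O) = 2 - 3*O (G(O) = 2 - (2*O + O) = 2 - 3*O)
o(t, J) = -1
b = 26/3 (b = -(2 - 3*0)*(-12 - 1)/3 = -(2 + 0)*(-13)/3 = -2*(-13)/3 = -1/3*(-26) = 26/3 ≈ 8.6667)
(b + p(29))*49 = (26/3 + 29)*49 = (113/3)*49 = 5537/3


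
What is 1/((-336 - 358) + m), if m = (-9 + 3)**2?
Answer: -1/658 ≈ -0.0015198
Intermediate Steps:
m = 36 (m = (-6)**2 = 36)
1/((-336 - 358) + m) = 1/((-336 - 358) + 36) = 1/(-694 + 36) = 1/(-658) = -1/658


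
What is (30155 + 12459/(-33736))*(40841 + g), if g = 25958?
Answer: 67954396986179/33736 ≈ 2.0143e+9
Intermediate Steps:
(30155 + 12459/(-33736))*(40841 + g) = (30155 + 12459/(-33736))*(40841 + 25958) = (30155 + 12459*(-1/33736))*66799 = (30155 - 12459/33736)*66799 = (1017296621/33736)*66799 = 67954396986179/33736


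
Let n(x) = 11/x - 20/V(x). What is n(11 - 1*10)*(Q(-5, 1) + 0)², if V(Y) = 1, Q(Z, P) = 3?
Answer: -81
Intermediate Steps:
n(x) = -20 + 11/x (n(x) = 11/x - 20/1 = 11/x - 20*1 = 11/x - 20 = -20 + 11/x)
n(11 - 1*10)*(Q(-5, 1) + 0)² = (-20 + 11/(11 - 1*10))*(3 + 0)² = (-20 + 11/(11 - 10))*3² = (-20 + 11/1)*9 = (-20 + 11*1)*9 = (-20 + 11)*9 = -9*9 = -81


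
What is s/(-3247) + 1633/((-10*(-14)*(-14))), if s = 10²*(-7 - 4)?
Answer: -3146351/6364120 ≈ -0.49439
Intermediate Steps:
s = -1100 (s = 100*(-11) = -1100)
s/(-3247) + 1633/((-10*(-14)*(-14))) = -1100/(-3247) + 1633/((-10*(-14)*(-14))) = -1100*(-1/3247) + 1633/((140*(-14))) = 1100/3247 + 1633/(-1960) = 1100/3247 + 1633*(-1/1960) = 1100/3247 - 1633/1960 = -3146351/6364120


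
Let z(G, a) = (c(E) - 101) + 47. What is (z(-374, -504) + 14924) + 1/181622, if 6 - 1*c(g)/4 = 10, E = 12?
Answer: 2697813189/181622 ≈ 14854.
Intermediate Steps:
c(g) = -16 (c(g) = 24 - 4*10 = 24 - 40 = -16)
z(G, a) = -70 (z(G, a) = (-16 - 101) + 47 = -117 + 47 = -70)
(z(-374, -504) + 14924) + 1/181622 = (-70 + 14924) + 1/181622 = 14854 + 1/181622 = 2697813189/181622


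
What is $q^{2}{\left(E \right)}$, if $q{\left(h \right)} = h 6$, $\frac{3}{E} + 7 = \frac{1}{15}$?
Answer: $\frac{18225}{2704} \approx 6.74$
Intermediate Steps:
$E = - \frac{45}{104}$ ($E = \frac{3}{-7 + \frac{1}{15}} = \frac{3}{- \frac{104}{15}} = 3 \left(- \frac{15}{104}\right) = - \frac{45}{104} \approx -0.43269$)
$q{\left(h \right)} = 6 h$
$q^{2}{\left(E \right)} = \left(6 \left(- \frac{45}{104}\right)\right)^{2} = \left(- \frac{135}{52}\right)^{2} = \frac{18225}{2704}$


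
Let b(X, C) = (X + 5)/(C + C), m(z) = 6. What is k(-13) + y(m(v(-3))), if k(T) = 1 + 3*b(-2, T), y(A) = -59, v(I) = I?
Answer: -1517/26 ≈ -58.346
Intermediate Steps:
b(X, C) = (5 + X)/(2*C) (b(X, C) = (5 + X)/((2*C)) = (5 + X)*(1/(2*C)) = (5 + X)/(2*C))
k(T) = 1 + 9/(2*T) (k(T) = 1 + 3*((5 - 2)/(2*T)) = 1 + 3*((½)*3/T) = 1 + 3*(3/(2*T)) = 1 + 9/(2*T))
k(-13) + y(m(v(-3))) = (9/2 - 13)/(-13) - 59 = -1/13*(-17/2) - 59 = 17/26 - 59 = -1517/26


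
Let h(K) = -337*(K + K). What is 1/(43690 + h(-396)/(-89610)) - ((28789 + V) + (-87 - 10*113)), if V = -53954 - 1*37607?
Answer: 41750625516609/652465666 ≈ 63989.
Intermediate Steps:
V = -91561 (V = -53954 - 37607 = -91561)
h(K) = -674*K
1/(43690 + h(-396)/(-89610)) - ((28789 + V) + (-87 - 10*113)) = 1/(43690 - 674*(-396)/(-89610)) - ((28789 - 91561) + (-87 - 10*113)) = 1/(43690 + 266904*(-1/89610)) - (-62772 + (-87 - 1130)) = 1/(43690 - 44484/14935) - (-62772 - 1217) = 1/(652465666/14935) - 1*(-63989) = 14935/652465666 + 63989 = 41750625516609/652465666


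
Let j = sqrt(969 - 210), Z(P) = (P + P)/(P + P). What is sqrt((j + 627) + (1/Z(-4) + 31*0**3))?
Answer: sqrt(628 + sqrt(759)) ≈ 25.604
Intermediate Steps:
Z(P) = 1 (Z(P) = (2*P)/((2*P)) = (2*P)*(1/(2*P)) = 1)
j = sqrt(759) ≈ 27.550
sqrt((j + 627) + (1/Z(-4) + 31*0**3)) = sqrt((sqrt(759) + 627) + (1/1 + 31*0**3)) = sqrt((627 + sqrt(759)) + (1 + 31*0)) = sqrt((627 + sqrt(759)) + (1 + 0)) = sqrt((627 + sqrt(759)) + 1) = sqrt(628 + sqrt(759))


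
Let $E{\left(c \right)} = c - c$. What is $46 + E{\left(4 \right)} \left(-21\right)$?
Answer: $46$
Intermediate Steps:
$E{\left(c \right)} = 0$
$46 + E{\left(4 \right)} \left(-21\right) = 46 + 0 \left(-21\right) = 46 + 0 = 46$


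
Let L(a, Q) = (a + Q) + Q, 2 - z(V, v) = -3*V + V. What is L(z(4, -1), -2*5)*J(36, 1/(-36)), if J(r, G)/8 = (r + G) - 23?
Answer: -9340/9 ≈ -1037.8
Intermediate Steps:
z(V, v) = 2 + 2*V (z(V, v) = 2 - (-3*V + V) = 2 - (-2)*V = 2 + 2*V)
L(a, Q) = a + 2*Q (L(a, Q) = (Q + a) + Q = a + 2*Q)
J(r, G) = -184 + 8*G + 8*r (J(r, G) = 8*((r + G) - 23) = 8*((G + r) - 23) = 8*(-23 + G + r) = -184 + 8*G + 8*r)
L(z(4, -1), -2*5)*J(36, 1/(-36)) = ((2 + 2*4) + 2*(-2*5))*(-184 + 8/(-36) + 8*36) = ((2 + 8) + 2*(-10))*(-184 + 8*(-1/36) + 288) = (10 - 20)*(-184 - 2/9 + 288) = -10*934/9 = -9340/9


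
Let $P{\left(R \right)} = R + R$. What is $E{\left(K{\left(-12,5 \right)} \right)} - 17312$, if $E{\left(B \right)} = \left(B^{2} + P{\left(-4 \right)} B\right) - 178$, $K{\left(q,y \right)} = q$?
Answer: $-17250$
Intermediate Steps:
$P{\left(R \right)} = 2 R$
$E{\left(B \right)} = -178 + B^{2} - 8 B$ ($E{\left(B \right)} = \left(B^{2} + 2 \left(-4\right) B\right) - 178 = \left(B^{2} - 8 B\right) - 178 = -178 + B^{2} - 8 B$)
$E{\left(K{\left(-12,5 \right)} \right)} - 17312 = \left(-178 + \left(-12\right)^{2} - -96\right) - 17312 = \left(-178 + 144 + 96\right) - 17312 = 62 - 17312 = -17250$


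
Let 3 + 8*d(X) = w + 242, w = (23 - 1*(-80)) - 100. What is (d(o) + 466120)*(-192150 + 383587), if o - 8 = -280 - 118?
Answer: 356953621637/4 ≈ 8.9238e+10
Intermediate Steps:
w = 3 (w = (23 + 80) - 100 = 103 - 100 = 3)
o = -390 (o = 8 + (-280 - 118) = 8 - 398 = -390)
d(X) = 121/4 (d(X) = -3/8 + (3 + 242)/8 = -3/8 + (⅛)*245 = -3/8 + 245/8 = 121/4)
(d(o) + 466120)*(-192150 + 383587) = (121/4 + 466120)*(-192150 + 383587) = (1864601/4)*191437 = 356953621637/4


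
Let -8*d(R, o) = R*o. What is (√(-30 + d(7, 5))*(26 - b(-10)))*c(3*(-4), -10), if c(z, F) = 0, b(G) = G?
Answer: 0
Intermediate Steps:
d(R, o) = -R*o/8
(√(-30 + d(7, 5))*(26 - b(-10)))*c(3*(-4), -10) = (√(-30 - ⅛*7*5)*(26 - 1*(-10)))*0 = (√(-30 - 35/8)*(26 + 10))*0 = (√(-275/8)*36)*0 = ((5*I*√22/4)*36)*0 = (45*I*√22)*0 = 0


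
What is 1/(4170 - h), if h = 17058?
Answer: -1/12888 ≈ -7.7592e-5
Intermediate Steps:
1/(4170 - h) = 1/(4170 - 1*17058) = 1/(4170 - 17058) = 1/(-12888) = -1/12888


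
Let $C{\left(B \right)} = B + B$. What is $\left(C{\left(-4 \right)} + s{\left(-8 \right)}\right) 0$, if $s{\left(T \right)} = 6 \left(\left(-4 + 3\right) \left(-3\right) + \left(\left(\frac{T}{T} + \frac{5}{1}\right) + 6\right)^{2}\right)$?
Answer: $0$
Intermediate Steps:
$C{\left(B \right)} = 2 B$
$s{\left(T \right)} = 882$ ($s{\left(T \right)} = 6 \left(\left(-1\right) \left(-3\right) + \left(\left(1 + 5 \cdot 1\right) + 6\right)^{2}\right) = 6 \left(3 + \left(\left(1 + 5\right) + 6\right)^{2}\right) = 6 \left(3 + \left(6 + 6\right)^{2}\right) = 6 \left(3 + 12^{2}\right) = 6 \left(3 + 144\right) = 6 \cdot 147 = 882$)
$\left(C{\left(-4 \right)} + s{\left(-8 \right)}\right) 0 = \left(2 \left(-4\right) + 882\right) 0 = \left(-8 + 882\right) 0 = 874 \cdot 0 = 0$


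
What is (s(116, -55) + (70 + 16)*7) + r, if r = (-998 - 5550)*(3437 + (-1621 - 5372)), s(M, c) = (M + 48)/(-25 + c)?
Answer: 465705759/20 ≈ 2.3285e+7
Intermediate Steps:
s(M, c) = (48 + M)/(-25 + c)
r = 23284688 (r = -6548*(3437 - 6993) = -6548*(-3556) = 23284688)
(s(116, -55) + (70 + 16)*7) + r = ((48 + 116)/(-25 - 55) + (70 + 16)*7) + 23284688 = (164/(-80) + 86*7) + 23284688 = (-1/80*164 + 602) + 23284688 = (-41/20 + 602) + 23284688 = 11999/20 + 23284688 = 465705759/20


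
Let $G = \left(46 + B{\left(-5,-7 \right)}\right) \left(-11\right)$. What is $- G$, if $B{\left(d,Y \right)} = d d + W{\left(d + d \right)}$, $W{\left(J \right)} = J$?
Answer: $671$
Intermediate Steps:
$B{\left(d,Y \right)} = d^{2} + 2 d$ ($B{\left(d,Y \right)} = d d + \left(d + d\right) = d^{2} + 2 d$)
$G = -671$ ($G = \left(46 - 5 \left(2 - 5\right)\right) \left(-11\right) = \left(46 - -15\right) \left(-11\right) = \left(46 + 15\right) \left(-11\right) = 61 \left(-11\right) = -671$)
$- G = \left(-1\right) \left(-671\right) = 671$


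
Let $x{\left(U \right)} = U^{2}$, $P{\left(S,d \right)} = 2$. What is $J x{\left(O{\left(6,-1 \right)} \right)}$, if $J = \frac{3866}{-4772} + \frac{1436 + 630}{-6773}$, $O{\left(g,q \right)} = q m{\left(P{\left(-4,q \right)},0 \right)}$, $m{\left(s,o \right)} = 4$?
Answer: $- \frac{144173480}{8080189} \approx -17.843$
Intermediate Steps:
$O{\left(g,q \right)} = 4 q$ ($O{\left(g,q \right)} = q 4 = 4 q$)
$J = - \frac{18021685}{16160378}$ ($J = 3866 \left(- \frac{1}{4772}\right) + 2066 \left(- \frac{1}{6773}\right) = - \frac{1933}{2386} - \frac{2066}{6773} = - \frac{18021685}{16160378} \approx -1.1152$)
$J x{\left(O{\left(6,-1 \right)} \right)} = - \frac{18021685 \left(4 \left(-1\right)\right)^{2}}{16160378} = - \frac{18021685 \left(-4\right)^{2}}{16160378} = \left(- \frac{18021685}{16160378}\right) 16 = - \frac{144173480}{8080189}$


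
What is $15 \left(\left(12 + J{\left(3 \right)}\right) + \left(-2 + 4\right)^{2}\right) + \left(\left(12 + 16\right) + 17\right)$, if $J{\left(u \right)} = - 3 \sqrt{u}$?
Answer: $285 - 45 \sqrt{3} \approx 207.06$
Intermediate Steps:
$15 \left(\left(12 + J{\left(3 \right)}\right) + \left(-2 + 4\right)^{2}\right) + \left(\left(12 + 16\right) + 17\right) = 15 \left(\left(12 - 3 \sqrt{3}\right) + \left(-2 + 4\right)^{2}\right) + \left(\left(12 + 16\right) + 17\right) = 15 \left(\left(12 - 3 \sqrt{3}\right) + 2^{2}\right) + \left(28 + 17\right) = 15 \left(\left(12 - 3 \sqrt{3}\right) + 4\right) + 45 = 15 \left(16 - 3 \sqrt{3}\right) + 45 = \left(240 - 45 \sqrt{3}\right) + 45 = 285 - 45 \sqrt{3}$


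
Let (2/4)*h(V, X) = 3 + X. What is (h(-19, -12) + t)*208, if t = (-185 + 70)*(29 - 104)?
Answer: 1790256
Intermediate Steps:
h(V, X) = 6 + 2*X (h(V, X) = 2*(3 + X) = 6 + 2*X)
t = 8625 (t = -115*(-75) = 8625)
(h(-19, -12) + t)*208 = ((6 + 2*(-12)) + 8625)*208 = ((6 - 24) + 8625)*208 = (-18 + 8625)*208 = 8607*208 = 1790256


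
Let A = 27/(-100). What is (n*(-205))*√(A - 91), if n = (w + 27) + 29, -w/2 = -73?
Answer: -4141*I*√9127 ≈ -3.9561e+5*I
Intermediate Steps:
w = 146 (w = -2*(-73) = 146)
A = -27/100 (A = 27*(-1/100) = -27/100 ≈ -0.27000)
n = 202 (n = (146 + 27) + 29 = 173 + 29 = 202)
(n*(-205))*√(A - 91) = (202*(-205))*√(-27/100 - 91) = -4141*I*√9127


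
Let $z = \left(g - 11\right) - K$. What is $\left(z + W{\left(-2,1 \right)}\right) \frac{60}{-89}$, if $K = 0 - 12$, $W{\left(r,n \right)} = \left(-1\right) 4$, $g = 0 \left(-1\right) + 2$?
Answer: $\frac{60}{89} \approx 0.67416$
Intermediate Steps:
$g = 2$ ($g = 0 + 2 = 2$)
$W{\left(r,n \right)} = -4$
$K = -12$ ($K = 0 - 12 = -12$)
$z = 3$ ($z = \left(2 - 11\right) - -12 = \left(2 - 11\right) + 12 = -9 + 12 = 3$)
$\left(z + W{\left(-2,1 \right)}\right) \frac{60}{-89} = \left(3 - 4\right) \frac{60}{-89} = - \frac{60 \left(-1\right)}{89} = \left(-1\right) \left(- \frac{60}{89}\right) = \frac{60}{89}$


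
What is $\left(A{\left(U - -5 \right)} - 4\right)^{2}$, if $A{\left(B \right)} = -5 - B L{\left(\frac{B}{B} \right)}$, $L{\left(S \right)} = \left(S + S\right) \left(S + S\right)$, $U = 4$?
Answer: $2025$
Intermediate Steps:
$L{\left(S \right)} = 4 S^{2}$ ($L{\left(S \right)} = 2 S 2 S = 4 S^{2}$)
$A{\left(B \right)} = -5 - 4 B$ ($A{\left(B \right)} = -5 - B 4 \left(\frac{B}{B}\right)^{2} = -5 - B 4 \cdot 1^{2} = -5 - B 4 \cdot 1 = -5 - B 4 = -5 - 4 B$)
$\left(A{\left(U - -5 \right)} - 4\right)^{2} = \left(\left(-5 - 4 \left(4 - -5\right)\right) - 4\right)^{2} = \left(\left(-5 - 4 \left(4 + 5\right)\right) - 4\right)^{2} = \left(\left(-5 - 36\right) - 4\right)^{2} = \left(-41 - 4\right)^{2} = \left(-45\right)^{2} = 2025$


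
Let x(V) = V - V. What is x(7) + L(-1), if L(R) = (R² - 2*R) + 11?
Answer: 14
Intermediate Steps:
x(V) = 0
L(R) = 11 + R² - 2*R
x(7) + L(-1) = 0 + (11 + (-1)² - 2*(-1)) = 0 + (11 + 1 + 2) = 0 + 14 = 14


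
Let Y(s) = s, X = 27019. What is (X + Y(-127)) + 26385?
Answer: 53277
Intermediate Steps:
(X + Y(-127)) + 26385 = (27019 - 127) + 26385 = 26892 + 26385 = 53277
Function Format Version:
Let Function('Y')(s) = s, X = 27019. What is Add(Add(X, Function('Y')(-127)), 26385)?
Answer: 53277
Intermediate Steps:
Add(Add(X, Function('Y')(-127)), 26385) = Add(Add(27019, -127), 26385) = Add(26892, 26385) = 53277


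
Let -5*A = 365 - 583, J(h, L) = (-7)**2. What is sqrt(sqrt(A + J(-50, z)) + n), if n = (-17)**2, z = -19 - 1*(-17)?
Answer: sqrt(7225 + 5*sqrt(2315))/5 ≈ 17.281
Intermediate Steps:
z = -2 (z = -19 + 17 = -2)
J(h, L) = 49
A = 218/5 (A = -(365 - 583)/5 = -1/5*(-218) = 218/5 ≈ 43.600)
n = 289
sqrt(sqrt(A + J(-50, z)) + n) = sqrt(sqrt(218/5 + 49) + 289) = sqrt(sqrt(463/5) + 289) = sqrt(sqrt(2315)/5 + 289) = sqrt(289 + sqrt(2315)/5)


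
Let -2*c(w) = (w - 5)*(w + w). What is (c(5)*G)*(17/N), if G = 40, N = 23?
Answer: 0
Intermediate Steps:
c(w) = -w*(-5 + w) (c(w) = -(w - 5)*(w + w)/2 = -(-5 + w)*2*w/2 = -w*(-5 + w))
(c(5)*G)*(17/N) = ((5*(5 - 1*5))*40)*(17/23) = ((5*(5 - 5))*40)*(17*(1/23)) = ((5*0)*40)*(17/23) = (0*40)*(17/23) = 0*(17/23) = 0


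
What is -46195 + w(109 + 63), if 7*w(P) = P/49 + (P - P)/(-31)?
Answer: -15844713/343 ≈ -46195.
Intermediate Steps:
w(P) = P/343 (w(P) = (P/49 + (P - P)/(-31))/7 = (P*(1/49) + 0*(-1/31))/7 = (P/49 + 0)/7 = (P/49)/7 = P/343)
-46195 + w(109 + 63) = -46195 + (109 + 63)/343 = -46195 + (1/343)*172 = -46195 + 172/343 = -15844713/343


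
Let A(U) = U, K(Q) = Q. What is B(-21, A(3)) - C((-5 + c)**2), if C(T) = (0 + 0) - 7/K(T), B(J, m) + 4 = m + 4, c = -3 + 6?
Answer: 19/4 ≈ 4.7500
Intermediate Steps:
c = 3
B(J, m) = m (B(J, m) = -4 + (m + 4) = -4 + (4 + m) = m)
C(T) = -7/T (C(T) = (0 + 0) - 7/T = 0 - 7/T = -7/T)
B(-21, A(3)) - C((-5 + c)**2) = 3 - (-7)/((-5 + 3)**2) = 3 - (-7)/((-2)**2) = 3 - (-7)/4 = 3 - 1*(-7/4) = 3 + 7/4 = 19/4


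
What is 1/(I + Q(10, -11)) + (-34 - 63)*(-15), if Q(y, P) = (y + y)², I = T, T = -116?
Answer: 413221/284 ≈ 1455.0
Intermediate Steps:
I = -116
Q(y, P) = 4*y² (Q(y, P) = (2*y)² = 4*y²)
1/(I + Q(10, -11)) + (-34 - 63)*(-15) = 1/(-116 + 4*10²) + (-34 - 63)*(-15) = 1/(-116 + 4*100) - 97*(-15) = 1/(-116 + 400) + 1455 = 1/284 + 1455 = 413221/284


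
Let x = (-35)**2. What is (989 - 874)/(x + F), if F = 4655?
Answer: 23/1176 ≈ 0.019558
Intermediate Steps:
x = 1225
(989 - 874)/(x + F) = (989 - 874)/(1225 + 4655) = 115/5880 = 115*(1/5880) = 23/1176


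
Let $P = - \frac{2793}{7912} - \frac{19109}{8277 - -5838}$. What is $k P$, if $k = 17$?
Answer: $- \frac{3240431251}{111677880} \approx -29.016$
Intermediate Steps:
$P = - \frac{190613603}{111677880}$ ($P = \left(-2793\right) \frac{1}{7912} - \frac{19109}{8277 + 5838} = - \frac{2793}{7912} - \frac{19109}{14115} = - \frac{190613603}{111677880} \approx -1.7068$)
$k P = 17 \left(- \frac{190613603}{111677880}\right) = - \frac{3240431251}{111677880}$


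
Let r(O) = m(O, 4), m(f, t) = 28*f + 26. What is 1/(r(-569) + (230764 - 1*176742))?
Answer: 1/38116 ≈ 2.6236e-5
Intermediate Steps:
m(f, t) = 26 + 28*f
r(O) = 26 + 28*O
1/(r(-569) + (230764 - 1*176742)) = 1/((26 + 28*(-569)) + (230764 - 1*176742)) = 1/((26 - 15932) + (230764 - 176742)) = 1/(-15906 + 54022) = 1/38116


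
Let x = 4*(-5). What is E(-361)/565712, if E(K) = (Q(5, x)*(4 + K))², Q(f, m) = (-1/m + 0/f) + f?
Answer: 185729607/32326400 ≈ 5.7454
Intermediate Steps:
x = -20
Q(f, m) = f - 1/m (Q(f, m) = (-1/m + 0) + f = -1/m + f = f - 1/m)
E(K) = (101/5 + 101*K/20)² (E(K) = ((5 - 1/(-20))*(4 + K))² = ((5 - 1*(-1/20))*(4 + K))² = ((5 + 1/20)*(4 + K))² = (101*(4 + K)/20)² = (101/5 + 101*K/20)²)
E(-361)/565712 = (10201*(4 - 361)²/400)/565712 = ((10201/400)*(-357)²)*(1/565712) = ((10201/400)*127449)*(1/565712) = (1300107249/400)*(1/565712) = 185729607/32326400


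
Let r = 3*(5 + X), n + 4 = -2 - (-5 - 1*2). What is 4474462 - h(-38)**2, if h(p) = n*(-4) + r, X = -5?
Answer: 4474446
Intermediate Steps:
n = 1 (n = -4 + (-2 - (-5 - 1*2)) = -4 + (-2 - (-5 - 2)) = -4 + (-2 - 1*(-7)) = -4 + (-2 + 7) = -4 + 5 = 1)
r = 0 (r = 3*(5 - 5) = 3*0 = 0)
h(p) = -4 (h(p) = 1*(-4) + 0 = -4 + 0 = -4)
4474462 - h(-38)**2 = 4474462 - 1*(-4)**2 = 4474462 - 1*16 = 4474462 - 16 = 4474446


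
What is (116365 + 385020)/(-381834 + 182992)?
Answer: -501385/198842 ≈ -2.5215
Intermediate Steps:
(116365 + 385020)/(-381834 + 182992) = 501385/(-198842) = 501385*(-1/198842) = -501385/198842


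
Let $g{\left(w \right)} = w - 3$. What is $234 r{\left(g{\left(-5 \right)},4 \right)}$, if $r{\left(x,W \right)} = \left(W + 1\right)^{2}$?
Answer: $5850$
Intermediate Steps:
$g{\left(w \right)} = -3 + w$
$r{\left(x,W \right)} = \left(1 + W\right)^{2}$
$234 r{\left(g{\left(-5 \right)},4 \right)} = 234 \left(1 + 4\right)^{2} = 234 \cdot 5^{2} = 234 \cdot 25 = 5850$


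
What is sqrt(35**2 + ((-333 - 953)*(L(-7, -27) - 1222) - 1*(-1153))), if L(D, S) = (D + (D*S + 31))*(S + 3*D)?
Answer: sqrt(14721934) ≈ 3836.9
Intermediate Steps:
L(D, S) = (S + 3*D)*(31 + D + D*S) (L(D, S) = (D + (31 + D*S))*(S + 3*D) = (31 + D + D*S)*(S + 3*D) = (S + 3*D)*(31 + D + D*S))
sqrt(35**2 + ((-333 - 953)*(L(-7, -27) - 1222) - 1*(-1153))) = sqrt(35**2 + ((-333 - 953)*((3*(-7)**2 + 31*(-27) + 93*(-7) - 7*(-27) - 7*(-27)**2 + 3*(-27)*(-7)**2) - 1222) - 1*(-1153))) = sqrt(1225 + (-1286*((3*49 - 837 - 651 + 189 - 7*729 + 3*(-27)*49) - 1222) + 1153)) = sqrt(1225 + (-1286*((147 - 837 - 651 + 189 - 5103 - 3969) - 1222) + 1153)) = sqrt(1225 + (-1286*(-10224 - 1222) + 1153)) = sqrt(1225 + (-1286*(-11446) + 1153)) = sqrt(1225 + (14719556 + 1153)) = sqrt(1225 + 14720709) = sqrt(14721934)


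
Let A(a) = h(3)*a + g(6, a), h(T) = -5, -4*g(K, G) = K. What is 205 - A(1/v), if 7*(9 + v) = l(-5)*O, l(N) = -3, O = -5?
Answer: 9877/48 ≈ 205.77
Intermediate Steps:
g(K, G) = -K/4
v = -48/7 (v = -9 + (-3*(-5))/7 = -9 + (⅐)*15 = -9 + 15/7 = -48/7 ≈ -6.8571)
A(a) = -3/2 - 5*a (A(a) = -5*a - ¼*6 = -5*a - 3/2 = -3/2 - 5*a)
205 - A(1/v) = 205 - (-3/2 - 5/(-48/7)) = 205 - (-3/2 - 5*(-7/48)) = 205 - (-3/2 + 35/48) = 205 - 1*(-37/48) = 205 + 37/48 = 9877/48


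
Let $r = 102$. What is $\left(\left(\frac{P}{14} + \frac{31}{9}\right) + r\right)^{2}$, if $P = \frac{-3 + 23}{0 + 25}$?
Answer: $\frac{1104432289}{99225} \approx 11131.0$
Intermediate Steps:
$P = \frac{4}{5}$ ($P = \frac{20}{25} = 20 \cdot \frac{1}{25} = \frac{4}{5} \approx 0.8$)
$\left(\left(\frac{P}{14} + \frac{31}{9}\right) + r\right)^{2} = \left(\left(\frac{4}{5 \cdot 14} + \frac{31}{9}\right) + 102\right)^{2} = \left(\left(\frac{4}{5} \cdot \frac{1}{14} + 31 \cdot \frac{1}{9}\right) + 102\right)^{2} = \left(\left(\frac{2}{35} + \frac{31}{9}\right) + 102\right)^{2} = \left(\frac{1103}{315} + 102\right)^{2} = \left(\frac{33233}{315}\right)^{2} = \frac{1104432289}{99225}$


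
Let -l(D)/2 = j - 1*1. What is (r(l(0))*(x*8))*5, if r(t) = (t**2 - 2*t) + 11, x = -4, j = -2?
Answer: -5600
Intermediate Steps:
l(D) = 6 (l(D) = -2*(-2 - 1*1) = -2*(-2 - 1) = -2*(-3) = 6)
r(t) = 11 + t**2 - 2*t
(r(l(0))*(x*8))*5 = ((11 + 6**2 - 2*6)*(-4*8))*5 = ((11 + 36 - 12)*(-32))*5 = (35*(-32))*5 = -1120*5 = -5600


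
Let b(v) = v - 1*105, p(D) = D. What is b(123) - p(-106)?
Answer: 124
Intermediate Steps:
b(v) = -105 + v (b(v) = v - 105 = -105 + v)
b(123) - p(-106) = (-105 + 123) - 1*(-106) = 18 + 106 = 124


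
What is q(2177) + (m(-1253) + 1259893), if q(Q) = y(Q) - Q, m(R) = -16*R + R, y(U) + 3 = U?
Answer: 1278685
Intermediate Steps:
y(U) = -3 + U
m(R) = -15*R
q(Q) = -3 (q(Q) = (-3 + Q) - Q = -3)
q(2177) + (m(-1253) + 1259893) = -3 + (-15*(-1253) + 1259893) = -3 + (18795 + 1259893) = -3 + 1278688 = 1278685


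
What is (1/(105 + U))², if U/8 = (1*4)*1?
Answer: 1/18769 ≈ 5.3279e-5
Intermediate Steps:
U = 32 (U = 8*((1*4)*1) = 8*(4*1) = 8*4 = 32)
(1/(105 + U))² = (1/(105 + 32))² = (1/137)² = 1/18769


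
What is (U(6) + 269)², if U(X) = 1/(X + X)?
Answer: 10426441/144 ≈ 72406.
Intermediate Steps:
U(X) = 1/(2*X)
(U(6) + 269)² = ((½)/6 + 269)² = ((½)*(⅙) + 269)² = (1/12 + 269)² = (3229/12)² = 10426441/144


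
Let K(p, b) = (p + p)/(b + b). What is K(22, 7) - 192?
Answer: -1322/7 ≈ -188.86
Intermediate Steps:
K(p, b) = p/b (K(p, b) = (2*p)/((2*b)) = (2*p)*(1/(2*b)) = p/b)
K(22, 7) - 192 = 22/7 - 192 = -1322/7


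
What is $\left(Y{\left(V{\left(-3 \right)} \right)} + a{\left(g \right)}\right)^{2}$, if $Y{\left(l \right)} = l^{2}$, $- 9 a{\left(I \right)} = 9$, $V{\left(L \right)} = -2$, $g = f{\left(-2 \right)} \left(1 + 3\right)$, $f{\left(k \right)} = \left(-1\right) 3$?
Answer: $9$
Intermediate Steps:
$f{\left(k \right)} = -3$
$g = -12$ ($g = - 3 \left(1 + 3\right) = \left(-3\right) 4 = -12$)
$a{\left(I \right)} = -1$ ($a{\left(I \right)} = \left(- \frac{1}{9}\right) 9 = -1$)
$\left(Y{\left(V{\left(-3 \right)} \right)} + a{\left(g \right)}\right)^{2} = \left(\left(-2\right)^{2} - 1\right)^{2} = \left(4 - 1\right)^{2} = 3^{2} = 9$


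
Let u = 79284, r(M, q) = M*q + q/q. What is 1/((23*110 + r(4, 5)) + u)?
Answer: 1/81835 ≈ 1.2220e-5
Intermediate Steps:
r(M, q) = 1 + M*q (r(M, q) = M*q + 1 = 1 + M*q)
1/((23*110 + r(4, 5)) + u) = 1/((23*110 + (1 + 4*5)) + 79284) = 1/((2530 + (1 + 20)) + 79284) = 1/((2530 + 21) + 79284) = 1/(2551 + 79284) = 1/81835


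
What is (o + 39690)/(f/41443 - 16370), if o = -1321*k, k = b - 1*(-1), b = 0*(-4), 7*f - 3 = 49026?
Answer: -11130885269/4748904341 ≈ -2.3439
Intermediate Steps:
f = 49029/7 (f = 3/7 + (⅐)*49026 = 3/7 + 49026/7 = 49029/7 ≈ 7004.1)
b = 0
k = 1 (k = 0 - 1*(-1) = 0 + 1 = 1)
o = -1321 (o = -1321*1 = -1321)
(o + 39690)/(f/41443 - 16370) = (-1321 + 39690)/((49029/7)/41443 - 16370) = 38369/((49029/7)*(1/41443) - 16370) = 38369/(49029/290101 - 16370) = 38369/(-4748904341/290101) = 38369*(-290101/4748904341) = -11130885269/4748904341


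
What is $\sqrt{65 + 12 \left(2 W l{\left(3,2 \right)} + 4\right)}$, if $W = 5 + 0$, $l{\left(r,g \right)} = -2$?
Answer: $i \sqrt{127} \approx 11.269 i$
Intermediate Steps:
$W = 5$
$\sqrt{65 + 12 \left(2 W l{\left(3,2 \right)} + 4\right)} = \sqrt{65 + 12 \left(2 \cdot 5 \left(-2\right) + 4\right)} = \sqrt{65 + 12 \left(10 \left(-2\right) + 4\right)} = \sqrt{65 + 12 \left(-20 + 4\right)} = \sqrt{65 + 12 \left(-16\right)} = \sqrt{65 - 192} = \sqrt{-127} = i \sqrt{127}$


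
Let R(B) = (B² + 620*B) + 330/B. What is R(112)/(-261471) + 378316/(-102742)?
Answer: -1001860213069/250731165832 ≈ -3.9958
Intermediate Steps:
R(B) = B² + 330/B + 620*B
R(112)/(-261471) + 378316/(-102742) = ((330 + 112²*(620 + 112))/112)/(-261471) + 378316/(-102742) = ((330 + 12544*732)/112)*(-1/261471) + 378316*(-1/102742) = ((330 + 9182208)/112)*(-1/261471) - 189158/51371 = ((1/112)*9182538)*(-1/261471) - 189158/51371 = (4591269/56)*(-1/261471) - 189158/51371 = -1530423/4880792 - 189158/51371 = -1001860213069/250731165832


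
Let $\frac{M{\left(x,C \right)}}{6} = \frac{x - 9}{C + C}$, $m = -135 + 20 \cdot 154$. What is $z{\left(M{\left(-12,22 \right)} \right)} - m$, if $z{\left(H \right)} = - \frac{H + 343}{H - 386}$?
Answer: $- \frac{25186992}{8555} \approx -2944.1$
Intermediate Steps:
$m = 2945$ ($m = -135 + 3080 = 2945$)
$M{\left(x,C \right)} = \frac{3 \left(-9 + x\right)}{C}$ ($M{\left(x,C \right)} = 6 \frac{x - 9}{C + C} = 6 \frac{-9 + x}{2 C} = \frac{3 \left(-9 + x\right)}{C}$)
$z{\left(H \right)} = - \frac{343 + H}{-386 + H}$
$z{\left(M{\left(-12,22 \right)} \right)} - m = \frac{-343 - \frac{3 \left(-9 - 12\right)}{22}}{-386 + \frac{3 \left(-9 - 12\right)}{22}} - 2945 = \frac{-343 - 3 \cdot \frac{1}{22} \left(-21\right)}{-386 + 3 \cdot \frac{1}{22} \left(-21\right)} - 2945 = \frac{-343 - - \frac{63}{22}}{-386 - \frac{63}{22}} - 2945 = \frac{-343 + \frac{63}{22}}{- \frac{8555}{22}} - 2945 = \left(- \frac{22}{8555}\right) \left(- \frac{7483}{22}\right) - 2945 = \frac{7483}{8555} - 2945 = - \frac{25186992}{8555}$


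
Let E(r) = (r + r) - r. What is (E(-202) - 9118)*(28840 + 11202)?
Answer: -373191440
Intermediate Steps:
E(r) = r (E(r) = 2*r - r = r)
(E(-202) - 9118)*(28840 + 11202) = (-202 - 9118)*(28840 + 11202) = -9320*40042 = -373191440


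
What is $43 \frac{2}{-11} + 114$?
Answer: $\frac{1168}{11} \approx 106.18$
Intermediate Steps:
$43 \frac{2}{-11} + 114 = 43 \cdot 2 \left(- \frac{1}{11}\right) + 114 = 43 \left(- \frac{2}{11}\right) + 114 = - \frac{86}{11} + 114 = \frac{1168}{11}$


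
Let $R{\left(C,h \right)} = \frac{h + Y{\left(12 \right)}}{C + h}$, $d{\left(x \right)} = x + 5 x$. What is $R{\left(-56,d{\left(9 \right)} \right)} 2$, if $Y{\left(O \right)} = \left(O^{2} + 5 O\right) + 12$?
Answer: $-270$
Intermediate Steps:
$Y{\left(O \right)} = 12 + O^{2} + 5 O$
$d{\left(x \right)} = 6 x$
$R{\left(C,h \right)} = \frac{216 + h}{C + h}$ ($R{\left(C,h \right)} = \frac{h + \left(12 + 12^{2} + 5 \cdot 12\right)}{C + h} = \frac{h + \left(12 + 144 + 60\right)}{C + h} = \frac{h + 216}{C + h} = \frac{216 + h}{C + h}$)
$R{\left(-56,d{\left(9 \right)} \right)} 2 = \frac{216 + 6 \cdot 9}{-56 + 6 \cdot 9} \cdot 2 = \frac{216 + 54}{-56 + 54} \cdot 2 = \frac{1}{-2} \cdot 270 \cdot 2 = \left(- \frac{1}{2}\right) 270 \cdot 2 = \left(-135\right) 2 = -270$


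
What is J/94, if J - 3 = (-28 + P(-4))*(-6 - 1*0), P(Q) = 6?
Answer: 135/94 ≈ 1.4362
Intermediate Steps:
J = 135 (J = 3 + (-28 + 6)*(-6 - 1*0) = 3 - 22*(-6 + 0) = 3 - 22*(-6) = 3 + 132 = 135)
J/94 = 135/94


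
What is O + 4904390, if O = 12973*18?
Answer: 5137904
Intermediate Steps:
O = 233514
O + 4904390 = 233514 + 4904390 = 5137904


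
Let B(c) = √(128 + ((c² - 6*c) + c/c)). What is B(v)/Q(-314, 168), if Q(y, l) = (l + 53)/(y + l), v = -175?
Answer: -292*√7951/221 ≈ -117.82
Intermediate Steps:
B(c) = √(129 + c² - 6*c) (B(c) = √(128 + ((c² - 6*c) + 1)) = √(128 + (1 + c² - 6*c)) = √(129 + c² - 6*c))
Q(y, l) = (53 + l)/(l + y)
B(v)/Q(-314, 168) = √(129 + (-175)² - 6*(-175))/(((53 + 168)/(168 - 314))) = √(129 + 30625 + 1050)/((221/(-146))) = √31804/((-1/146*221)) = (2*√7951)/(-221/146) = (2*√7951)*(-146/221) = -292*√7951/221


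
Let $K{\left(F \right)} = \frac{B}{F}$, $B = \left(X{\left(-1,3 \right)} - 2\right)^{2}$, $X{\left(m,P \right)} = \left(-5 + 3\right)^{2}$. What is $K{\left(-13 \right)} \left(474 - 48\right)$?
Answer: $- \frac{1704}{13} \approx -131.08$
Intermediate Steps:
$X{\left(m,P \right)} = 4$ ($X{\left(m,P \right)} = \left(-2\right)^{2} = 4$)
$B = 4$ ($B = \left(4 - 2\right)^{2} = 2^{2} = 4$)
$K{\left(F \right)} = \frac{4}{F}$
$K{\left(-13 \right)} \left(474 - 48\right) = \frac{4}{-13} \left(474 - 48\right) = 4 \left(- \frac{1}{13}\right) 426 = \left(- \frac{4}{13}\right) 426 = - \frac{1704}{13}$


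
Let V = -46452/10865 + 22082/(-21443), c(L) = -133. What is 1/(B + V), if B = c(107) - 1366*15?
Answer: -5682395/117218178211 ≈ -4.8477e-5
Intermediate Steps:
B = -20623 (B = -133 - 1366*15 = -133 - 20490 = -20623)
V = -30146126/5682395 (V = -46452*1/10865 + 22082*(-1/21443) = -46452/10865 - 22082/21443 = -30146126/5682395 ≈ -5.3052)
1/(B + V) = 1/(-20623 - 30146126/5682395) = 1/(-117218178211/5682395) = -5682395/117218178211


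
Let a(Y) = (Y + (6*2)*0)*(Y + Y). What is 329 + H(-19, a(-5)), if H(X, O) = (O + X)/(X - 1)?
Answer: 6549/20 ≈ 327.45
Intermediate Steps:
a(Y) = 2*Y² (a(Y) = (Y + 12*0)*(2*Y) = (Y + 0)*(2*Y) = Y*(2*Y) = 2*Y²)
H(X, O) = (O + X)/(-1 + X)
329 + H(-19, a(-5)) = 329 + (2*(-5)² - 19)/(-1 - 19) = 329 + (2*25 - 19)/(-20) = 329 - (50 - 19)/20 = 329 - 1/20*31 = 329 - 31/20 = 6549/20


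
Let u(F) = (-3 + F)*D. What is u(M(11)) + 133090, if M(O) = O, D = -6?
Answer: 133042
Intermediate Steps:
u(F) = 18 - 6*F (u(F) = (-3 + F)*(-6) = 18 - 6*F)
u(M(11)) + 133090 = (18 - 6*11) + 133090 = (18 - 66) + 133090 = -48 + 133090 = 133042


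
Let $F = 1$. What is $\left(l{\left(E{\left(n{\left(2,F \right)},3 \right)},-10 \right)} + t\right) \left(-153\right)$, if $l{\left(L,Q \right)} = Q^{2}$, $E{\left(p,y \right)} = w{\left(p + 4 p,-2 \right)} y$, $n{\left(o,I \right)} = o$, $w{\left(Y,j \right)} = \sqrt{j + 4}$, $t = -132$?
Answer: $4896$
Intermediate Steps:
$w{\left(Y,j \right)} = \sqrt{4 + j}$
$E{\left(p,y \right)} = y \sqrt{2}$ ($E{\left(p,y \right)} = \sqrt{4 - 2} y = \sqrt{2} y = y \sqrt{2}$)
$\left(l{\left(E{\left(n{\left(2,F \right)},3 \right)},-10 \right)} + t\right) \left(-153\right) = \left(\left(-10\right)^{2} - 132\right) \left(-153\right) = \left(100 - 132\right) \left(-153\right) = \left(-32\right) \left(-153\right) = 4896$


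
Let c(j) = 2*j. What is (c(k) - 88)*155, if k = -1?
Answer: -13950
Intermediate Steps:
(c(k) - 88)*155 = (2*(-1) - 88)*155 = (-2 - 88)*155 = -90*155 = -13950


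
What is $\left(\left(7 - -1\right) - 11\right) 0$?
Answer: $0$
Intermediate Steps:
$\left(\left(7 - -1\right) - 11\right) 0 = \left(\left(7 + 1\right) - 11\right) 0 = \left(8 - 11\right) 0 = \left(-3\right) 0 = 0$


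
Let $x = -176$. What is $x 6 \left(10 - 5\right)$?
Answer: $-5280$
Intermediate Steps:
$x 6 \left(10 - 5\right) = - 176 \cdot 6 \left(10 - 5\right) = - 176 \cdot 6 \cdot 5 = \left(-176\right) 30 = -5280$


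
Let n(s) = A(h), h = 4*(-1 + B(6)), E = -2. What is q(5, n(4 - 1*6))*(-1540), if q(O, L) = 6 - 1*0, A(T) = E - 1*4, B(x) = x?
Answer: -9240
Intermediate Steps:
h = 20 (h = 4*(-1 + 6) = 4*5 = 20)
A(T) = -6 (A(T) = -2 - 1*4 = -2 - 4 = -6)
n(s) = -6
q(O, L) = 6 (q(O, L) = 6 + 0 = 6)
q(5, n(4 - 1*6))*(-1540) = 6*(-1540) = -9240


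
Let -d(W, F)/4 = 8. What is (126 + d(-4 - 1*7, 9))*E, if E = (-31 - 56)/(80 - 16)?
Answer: -4089/32 ≈ -127.78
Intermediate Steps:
d(W, F) = -32 (d(W, F) = -4*8 = -32)
E = -87/64 ≈ -1.3594
(126 + d(-4 - 1*7, 9))*E = (126 - 32)*(-87/64) = 94*(-87/64) = -4089/32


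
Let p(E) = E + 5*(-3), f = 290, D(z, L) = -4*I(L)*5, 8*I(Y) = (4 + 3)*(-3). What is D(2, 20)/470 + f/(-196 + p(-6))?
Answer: -49963/40796 ≈ -1.2247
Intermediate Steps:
I(Y) = -21/8 (I(Y) = ((4 + 3)*(-3))/8 = (7*(-3))/8 = (⅛)*(-21) = -21/8)
D(z, L) = 105/2 (D(z, L) = -4*(-21/8)*5 = (21/2)*5 = 105/2)
p(E) = -15 + E (p(E) = E - 15 = -15 + E)
D(2, 20)/470 + f/(-196 + p(-6)) = (105/2)/470 + 290/(-196 + (-15 - 6)) = (105/2)*(1/470) + 290/(-196 - 21) = 21/188 + 290/(-217) = 21/188 + 290*(-1/217) = 21/188 - 290/217 = -49963/40796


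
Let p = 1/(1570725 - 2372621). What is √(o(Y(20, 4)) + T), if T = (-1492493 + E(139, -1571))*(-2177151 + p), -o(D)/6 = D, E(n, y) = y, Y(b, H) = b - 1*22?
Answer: √32682394882428031770890/100237 ≈ 1.8036e+6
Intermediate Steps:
Y(b, H) = -22 + b (Y(b, H) = b - 22 = -22 + b)
o(D) = -6*D
p = -1/801896 (p = 1/(-801896) = -1/801896 ≈ -1.2470e-6)
T = 326051207461391126/100237 (T = (-1492493 - 1571)*(-2177151 - 1/801896) = -1494064*(-1745848678297/801896) = 326051207461391126/100237 ≈ 3.2528e+12)
√(o(Y(20, 4)) + T) = √(-6*(-22 + 20) + 326051207461391126/100237) = √(-6*(-2) + 326051207461391126/100237) = √(12 + 326051207461391126/100237) = √(326051207462593970/100237) = √32682394882428031770890/100237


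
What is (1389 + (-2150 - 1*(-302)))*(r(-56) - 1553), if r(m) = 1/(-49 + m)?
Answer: 24949098/35 ≈ 7.1283e+5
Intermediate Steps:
(1389 + (-2150 - 1*(-302)))*(r(-56) - 1553) = (1389 + (-2150 - 1*(-302)))*(1/(-49 - 56) - 1553) = (1389 + (-2150 + 302))*(1/(-105) - 1553) = (1389 - 1848)*(-1/105 - 1553) = -459*(-163066/105) = 24949098/35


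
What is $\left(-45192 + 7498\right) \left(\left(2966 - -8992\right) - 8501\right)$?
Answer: $-130308158$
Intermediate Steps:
$\left(-45192 + 7498\right) \left(\left(2966 - -8992\right) - 8501\right) = - 37694 \left(\left(2966 + 8992\right) - 8501\right) = - 37694 \left(11958 - 8501\right) = \left(-37694\right) 3457 = -130308158$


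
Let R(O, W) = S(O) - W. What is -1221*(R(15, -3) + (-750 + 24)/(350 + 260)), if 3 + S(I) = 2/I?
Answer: 393569/305 ≈ 1290.4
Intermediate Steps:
S(I) = -3 + 2/I
R(O, W) = -3 - W + 2/O (R(O, W) = (-3 + 2/O) - W = -3 - W + 2/O)
-1221*(R(15, -3) + (-750 + 24)/(350 + 260)) = -1221*((-3 - 1*(-3) + 2/15) + (-750 + 24)/(350 + 260)) = -1221*((-3 + 3 + 2*(1/15)) - 726/610) = -1221*((-3 + 3 + 2/15) - 726*1/610) = -1221*(2/15 - 363/305) = -1221*(-967/915) = 393569/305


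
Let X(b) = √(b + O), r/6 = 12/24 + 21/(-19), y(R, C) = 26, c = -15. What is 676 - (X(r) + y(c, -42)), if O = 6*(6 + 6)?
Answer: 650 - √24681/19 ≈ 641.73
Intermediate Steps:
O = 72 (O = 6*12 = 72)
r = -69/19 (r = 6*(12/24 + 21/(-19)) = 6*(12*(1/24) + 21*(-1/19)) = 6*(½ - 21/19) = 6*(-23/38) = -69/19 ≈ -3.6316)
X(b) = √(72 + b) (X(b) = √(b + 72) = √(72 + b))
676 - (X(r) + y(c, -42)) = 676 - (√(72 - 69/19) + 26) = 676 - (√(1299/19) + 26) = 676 - (√24681/19 + 26) = 676 - (26 + √24681/19) = 676 + (-26 - √24681/19) = 650 - √24681/19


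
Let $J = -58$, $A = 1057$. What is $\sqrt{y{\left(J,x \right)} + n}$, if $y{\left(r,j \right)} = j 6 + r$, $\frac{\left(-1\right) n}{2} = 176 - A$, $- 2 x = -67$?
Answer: $\sqrt{1905} \approx 43.646$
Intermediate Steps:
$x = \frac{67}{2}$ ($x = \left(- \frac{1}{2}\right) \left(-67\right) = \frac{67}{2} \approx 33.5$)
$n = 1762$ ($n = - 2 \left(176 - 1057\right) = \left(-2\right) \left(-881\right) = 1762$)
$y{\left(r,j \right)} = r + 6 j$ ($y{\left(r,j \right)} = 6 j + r = r + 6 j$)
$\sqrt{y{\left(J,x \right)} + n} = \sqrt{\left(-58 + 6 \cdot \frac{67}{2}\right) + 1762} = \sqrt{\left(-58 + 201\right) + 1762} = \sqrt{143 + 1762} = \sqrt{1905}$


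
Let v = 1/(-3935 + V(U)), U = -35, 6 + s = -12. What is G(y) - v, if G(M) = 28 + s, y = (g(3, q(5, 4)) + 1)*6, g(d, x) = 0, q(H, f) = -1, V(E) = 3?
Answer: 39321/3932 ≈ 10.000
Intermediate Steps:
s = -18 (s = -6 - 12 = -18)
y = 6 (y = (0 + 1)*6 = 1*6 = 6)
G(M) = 10 (G(M) = 28 - 18 = 10)
v = -1/3932 (v = 1/(-3935 + 3) = 1/(-3932) = -1/3932 ≈ -0.00025432)
G(y) - v = 10 - 1*(-1/3932) = 10 + 1/3932 = 39321/3932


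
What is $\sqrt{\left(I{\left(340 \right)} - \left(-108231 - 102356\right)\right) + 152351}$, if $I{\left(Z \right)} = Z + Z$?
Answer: $3 \sqrt{40402} \approx 603.01$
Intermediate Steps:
$I{\left(Z \right)} = 2 Z$
$\sqrt{\left(I{\left(340 \right)} - \left(-108231 - 102356\right)\right) + 152351} = \sqrt{\left(2 \cdot 340 - \left(-108231 - 102356\right)\right) + 152351} = \sqrt{\left(680 - \left(-108231 - 102356\right)\right) + 152351} = \sqrt{\left(680 - -210587\right) + 152351} = \sqrt{\left(680 + 210587\right) + 152351} = \sqrt{211267 + 152351} = \sqrt{363618} = 3 \sqrt{40402}$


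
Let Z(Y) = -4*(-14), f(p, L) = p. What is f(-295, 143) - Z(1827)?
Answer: -351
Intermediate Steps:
Z(Y) = 56
f(-295, 143) - Z(1827) = -295 - 1*56 = -295 - 56 = -351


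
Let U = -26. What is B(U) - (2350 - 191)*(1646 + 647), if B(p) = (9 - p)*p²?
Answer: -4926927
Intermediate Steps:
B(p) = p²*(9 - p)
B(U) - (2350 - 191)*(1646 + 647) = (-26)²*(9 - 1*(-26)) - (2350 - 191)*(1646 + 647) = 676*(9 + 26) - 2159*2293 = 676*35 - 1*4950587 = 23660 - 4950587 = -4926927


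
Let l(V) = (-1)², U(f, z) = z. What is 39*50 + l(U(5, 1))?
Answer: 1951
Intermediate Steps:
l(V) = 1
39*50 + l(U(5, 1)) = 39*50 + 1 = 1950 + 1 = 1951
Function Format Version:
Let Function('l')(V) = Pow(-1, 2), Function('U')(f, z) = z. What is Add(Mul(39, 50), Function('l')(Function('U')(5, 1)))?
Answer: 1951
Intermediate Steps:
Function('l')(V) = 1
Add(Mul(39, 50), Function('l')(Function('U')(5, 1))) = Add(Mul(39, 50), 1) = Add(1950, 1) = 1951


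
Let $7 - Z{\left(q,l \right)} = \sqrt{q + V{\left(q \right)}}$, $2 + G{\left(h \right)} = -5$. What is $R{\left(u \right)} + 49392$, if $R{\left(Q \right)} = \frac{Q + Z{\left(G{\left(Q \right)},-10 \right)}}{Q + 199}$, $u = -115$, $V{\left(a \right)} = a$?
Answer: $\frac{345735}{7} - \frac{i \sqrt{14}}{84} \approx 49391.0 - 0.044544 i$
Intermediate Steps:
$G{\left(h \right)} = -7$ ($G{\left(h \right)} = -2 - 5 = -7$)
$Z{\left(q,l \right)} = 7 - \sqrt{2} \sqrt{q}$ ($Z{\left(q,l \right)} = 7 - \sqrt{q + q} = 7 - \sqrt{2 q} = 7 - \sqrt{2} \sqrt{q}$)
$R{\left(Q \right)} = \frac{7 + Q - i \sqrt{14}}{199 + Q}$ ($R{\left(Q \right)} = \frac{Q + \left(7 - \sqrt{2} \sqrt{-7}\right)}{Q + 199} = \frac{Q + \left(7 - \sqrt{2} i \sqrt{7}\right)}{199 + Q} = \frac{Q + \left(7 - i \sqrt{14}\right)}{199 + Q} = \frac{7 + Q - i \sqrt{14}}{199 + Q}$)
$R{\left(u \right)} + 49392 = \frac{7 - 115 - i \sqrt{14}}{199 - 115} + 49392 = \frac{-108 - i \sqrt{14}}{84} + 49392 = \left(- \frac{9}{7} - \frac{i \sqrt{14}}{84}\right) + 49392 = \frac{345735}{7} - \frac{i \sqrt{14}}{84}$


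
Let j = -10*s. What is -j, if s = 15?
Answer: 150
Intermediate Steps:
j = -150 (j = -10*15 = -150)
-j = -1*(-150) = 150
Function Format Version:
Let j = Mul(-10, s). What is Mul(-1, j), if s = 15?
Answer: 150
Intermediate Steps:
j = -150 (j = Mul(-10, 15) = -150)
Mul(-1, j) = Mul(-1, -150) = 150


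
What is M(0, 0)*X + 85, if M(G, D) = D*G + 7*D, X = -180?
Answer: 85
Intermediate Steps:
M(G, D) = 7*D + D*G
M(0, 0)*X + 85 = (0*(7 + 0))*(-180) + 85 = (0*7)*(-180) + 85 = 0*(-180) + 85 = 0 + 85 = 85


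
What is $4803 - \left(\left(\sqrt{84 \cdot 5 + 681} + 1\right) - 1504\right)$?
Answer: $6306 - \sqrt{1101} \approx 6272.8$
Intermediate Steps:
$4803 - \left(\left(\sqrt{84 \cdot 5 + 681} + 1\right) - 1504\right) = 4803 - \left(\left(\sqrt{420 + 681} + 1\right) - 1504\right) = 4803 - \left(\left(\sqrt{1101} + 1\right) - 1504\right) = 4803 - \left(\left(1 + \sqrt{1101}\right) - 1504\right) = 4803 - \left(-1503 + \sqrt{1101}\right) = 4803 + \left(1503 - \sqrt{1101}\right) = 6306 - \sqrt{1101}$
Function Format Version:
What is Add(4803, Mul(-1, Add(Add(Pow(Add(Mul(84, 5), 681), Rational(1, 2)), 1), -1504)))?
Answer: Add(6306, Mul(-1, Pow(1101, Rational(1, 2)))) ≈ 6272.8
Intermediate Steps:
Add(4803, Mul(-1, Add(Add(Pow(Add(Mul(84, 5), 681), Rational(1, 2)), 1), -1504))) = Add(4803, Mul(-1, Add(Add(Pow(Add(420, 681), Rational(1, 2)), 1), -1504))) = Add(4803, Mul(-1, Add(Add(Pow(1101, Rational(1, 2)), 1), -1504))) = Add(4803, Mul(-1, Add(Add(1, Pow(1101, Rational(1, 2))), -1504))) = Add(4803, Mul(-1, Add(-1503, Pow(1101, Rational(1, 2))))) = Add(4803, Add(1503, Mul(-1, Pow(1101, Rational(1, 2))))) = Add(6306, Mul(-1, Pow(1101, Rational(1, 2))))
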